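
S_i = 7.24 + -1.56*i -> [7.24, 5.68, 4.12, 2.56, 1.0]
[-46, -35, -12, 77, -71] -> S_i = Random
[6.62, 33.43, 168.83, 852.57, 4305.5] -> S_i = 6.62*5.05^i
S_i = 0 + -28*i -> [0, -28, -56, -84, -112]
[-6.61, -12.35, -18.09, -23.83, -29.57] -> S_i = -6.61 + -5.74*i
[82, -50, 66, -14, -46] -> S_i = Random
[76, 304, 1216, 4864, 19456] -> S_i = 76*4^i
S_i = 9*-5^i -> [9, -45, 225, -1125, 5625]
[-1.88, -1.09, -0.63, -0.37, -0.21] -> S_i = -1.88*0.58^i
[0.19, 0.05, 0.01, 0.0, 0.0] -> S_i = 0.19*0.28^i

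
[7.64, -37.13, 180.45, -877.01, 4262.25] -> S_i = 7.64*(-4.86)^i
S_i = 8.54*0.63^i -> [8.54, 5.38, 3.39, 2.14, 1.35]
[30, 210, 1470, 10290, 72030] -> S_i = 30*7^i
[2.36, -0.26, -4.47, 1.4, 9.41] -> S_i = Random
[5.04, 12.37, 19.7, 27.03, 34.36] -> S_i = 5.04 + 7.33*i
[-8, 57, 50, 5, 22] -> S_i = Random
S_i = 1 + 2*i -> [1, 3, 5, 7, 9]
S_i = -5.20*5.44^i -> [-5.2, -28.29, -153.89, -837.14, -4554.06]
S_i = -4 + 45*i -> [-4, 41, 86, 131, 176]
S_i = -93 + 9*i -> [-93, -84, -75, -66, -57]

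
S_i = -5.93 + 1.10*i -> [-5.93, -4.83, -3.73, -2.63, -1.53]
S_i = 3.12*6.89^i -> [3.12, 21.5, 148.11, 1020.5, 7031.23]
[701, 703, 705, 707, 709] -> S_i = 701 + 2*i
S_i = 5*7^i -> [5, 35, 245, 1715, 12005]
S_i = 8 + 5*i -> [8, 13, 18, 23, 28]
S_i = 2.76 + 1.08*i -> [2.76, 3.84, 4.92, 6.0, 7.08]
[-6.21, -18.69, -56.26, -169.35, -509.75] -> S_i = -6.21*3.01^i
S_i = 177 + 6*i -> [177, 183, 189, 195, 201]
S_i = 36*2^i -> [36, 72, 144, 288, 576]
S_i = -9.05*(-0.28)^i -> [-9.05, 2.53, -0.71, 0.2, -0.06]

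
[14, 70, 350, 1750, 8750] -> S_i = 14*5^i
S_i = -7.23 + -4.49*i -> [-7.23, -11.72, -16.21, -20.7, -25.19]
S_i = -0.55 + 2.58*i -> [-0.55, 2.03, 4.61, 7.19, 9.77]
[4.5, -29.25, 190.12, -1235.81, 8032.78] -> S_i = 4.50*(-6.50)^i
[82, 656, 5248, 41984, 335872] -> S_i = 82*8^i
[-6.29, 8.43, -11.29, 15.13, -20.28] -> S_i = -6.29*(-1.34)^i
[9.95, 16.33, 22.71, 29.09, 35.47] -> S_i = 9.95 + 6.38*i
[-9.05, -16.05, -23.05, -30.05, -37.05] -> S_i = -9.05 + -7.00*i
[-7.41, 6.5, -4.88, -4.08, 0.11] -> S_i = Random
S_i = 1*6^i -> [1, 6, 36, 216, 1296]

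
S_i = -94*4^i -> [-94, -376, -1504, -6016, -24064]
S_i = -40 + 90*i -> [-40, 50, 140, 230, 320]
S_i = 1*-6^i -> [1, -6, 36, -216, 1296]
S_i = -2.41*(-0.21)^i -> [-2.41, 0.51, -0.11, 0.02, -0.0]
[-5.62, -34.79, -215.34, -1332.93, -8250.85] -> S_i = -5.62*6.19^i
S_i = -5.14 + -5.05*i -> [-5.14, -10.19, -15.24, -20.29, -25.34]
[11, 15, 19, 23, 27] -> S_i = 11 + 4*i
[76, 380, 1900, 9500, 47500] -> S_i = 76*5^i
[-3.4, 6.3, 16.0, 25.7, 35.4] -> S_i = -3.40 + 9.70*i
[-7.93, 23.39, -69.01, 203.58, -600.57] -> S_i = -7.93*(-2.95)^i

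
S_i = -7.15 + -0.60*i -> [-7.15, -7.75, -8.35, -8.95, -9.55]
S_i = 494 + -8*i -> [494, 486, 478, 470, 462]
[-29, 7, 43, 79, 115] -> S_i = -29 + 36*i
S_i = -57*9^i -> [-57, -513, -4617, -41553, -373977]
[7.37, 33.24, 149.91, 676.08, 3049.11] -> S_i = 7.37*4.51^i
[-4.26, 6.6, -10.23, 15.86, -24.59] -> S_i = -4.26*(-1.55)^i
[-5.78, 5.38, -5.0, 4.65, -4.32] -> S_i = -5.78*(-0.93)^i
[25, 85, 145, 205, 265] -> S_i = 25 + 60*i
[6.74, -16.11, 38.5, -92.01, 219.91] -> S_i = 6.74*(-2.39)^i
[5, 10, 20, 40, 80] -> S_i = 5*2^i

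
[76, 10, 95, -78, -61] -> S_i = Random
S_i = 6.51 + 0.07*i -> [6.51, 6.58, 6.65, 6.72, 6.79]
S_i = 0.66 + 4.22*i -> [0.66, 4.88, 9.1, 13.32, 17.54]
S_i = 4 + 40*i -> [4, 44, 84, 124, 164]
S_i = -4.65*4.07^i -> [-4.65, -18.93, -77.03, -313.5, -1275.94]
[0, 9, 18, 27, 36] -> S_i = 0 + 9*i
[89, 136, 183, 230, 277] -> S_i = 89 + 47*i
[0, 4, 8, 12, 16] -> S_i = 0 + 4*i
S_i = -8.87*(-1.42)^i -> [-8.87, 12.6, -17.89, 25.4, -36.06]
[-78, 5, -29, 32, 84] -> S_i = Random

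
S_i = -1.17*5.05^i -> [-1.17, -5.91, -29.84, -150.68, -760.94]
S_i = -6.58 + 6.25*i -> [-6.58, -0.33, 5.92, 12.17, 18.42]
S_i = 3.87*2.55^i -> [3.87, 9.87, 25.16, 64.17, 163.63]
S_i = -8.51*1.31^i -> [-8.51, -11.15, -14.6, -19.13, -25.06]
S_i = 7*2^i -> [7, 14, 28, 56, 112]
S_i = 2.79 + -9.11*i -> [2.79, -6.32, -15.43, -24.54, -33.65]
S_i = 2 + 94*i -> [2, 96, 190, 284, 378]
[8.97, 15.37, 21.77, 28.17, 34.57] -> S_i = 8.97 + 6.40*i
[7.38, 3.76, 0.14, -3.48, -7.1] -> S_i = 7.38 + -3.62*i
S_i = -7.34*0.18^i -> [-7.34, -1.32, -0.24, -0.04, -0.01]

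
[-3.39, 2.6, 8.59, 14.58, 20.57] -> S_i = -3.39 + 5.99*i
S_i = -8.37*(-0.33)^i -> [-8.37, 2.76, -0.91, 0.3, -0.1]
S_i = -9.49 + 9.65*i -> [-9.49, 0.16, 9.81, 19.46, 29.11]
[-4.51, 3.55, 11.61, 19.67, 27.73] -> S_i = -4.51 + 8.06*i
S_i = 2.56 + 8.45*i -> [2.56, 11.01, 19.46, 27.91, 36.36]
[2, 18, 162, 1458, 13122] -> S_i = 2*9^i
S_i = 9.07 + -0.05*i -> [9.07, 9.02, 8.97, 8.92, 8.87]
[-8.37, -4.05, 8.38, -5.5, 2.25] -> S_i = Random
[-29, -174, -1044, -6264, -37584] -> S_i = -29*6^i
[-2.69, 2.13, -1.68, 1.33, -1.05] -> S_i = -2.69*(-0.79)^i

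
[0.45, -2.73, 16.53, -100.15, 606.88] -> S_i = 0.45*(-6.06)^i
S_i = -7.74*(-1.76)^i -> [-7.74, 13.62, -23.98, 42.2, -74.27]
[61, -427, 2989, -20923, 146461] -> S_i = 61*-7^i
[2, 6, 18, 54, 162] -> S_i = 2*3^i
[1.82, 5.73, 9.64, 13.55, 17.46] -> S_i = 1.82 + 3.91*i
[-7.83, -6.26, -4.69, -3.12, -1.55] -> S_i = -7.83 + 1.57*i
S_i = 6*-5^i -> [6, -30, 150, -750, 3750]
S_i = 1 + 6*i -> [1, 7, 13, 19, 25]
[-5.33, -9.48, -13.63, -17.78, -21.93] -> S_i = -5.33 + -4.15*i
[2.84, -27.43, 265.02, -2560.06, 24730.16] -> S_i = 2.84*(-9.66)^i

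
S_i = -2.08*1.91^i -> [-2.08, -3.97, -7.59, -14.49, -27.68]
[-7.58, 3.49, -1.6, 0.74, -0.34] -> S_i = -7.58*(-0.46)^i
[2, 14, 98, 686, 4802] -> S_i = 2*7^i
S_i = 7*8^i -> [7, 56, 448, 3584, 28672]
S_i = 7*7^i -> [7, 49, 343, 2401, 16807]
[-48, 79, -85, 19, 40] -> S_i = Random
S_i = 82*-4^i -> [82, -328, 1312, -5248, 20992]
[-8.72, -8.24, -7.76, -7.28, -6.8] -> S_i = -8.72 + 0.48*i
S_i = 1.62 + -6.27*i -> [1.62, -4.65, -10.92, -17.19, -23.46]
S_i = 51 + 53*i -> [51, 104, 157, 210, 263]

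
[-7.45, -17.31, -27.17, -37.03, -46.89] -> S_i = -7.45 + -9.86*i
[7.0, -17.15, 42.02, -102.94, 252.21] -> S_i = 7.00*(-2.45)^i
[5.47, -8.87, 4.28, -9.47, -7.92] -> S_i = Random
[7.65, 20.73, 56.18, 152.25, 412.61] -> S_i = 7.65*2.71^i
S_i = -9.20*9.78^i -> [-9.2, -89.98, -879.97, -8606.06, -84167.27]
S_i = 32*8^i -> [32, 256, 2048, 16384, 131072]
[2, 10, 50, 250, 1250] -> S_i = 2*5^i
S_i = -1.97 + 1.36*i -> [-1.97, -0.61, 0.75, 2.11, 3.47]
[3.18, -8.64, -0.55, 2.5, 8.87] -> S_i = Random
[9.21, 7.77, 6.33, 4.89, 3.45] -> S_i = 9.21 + -1.44*i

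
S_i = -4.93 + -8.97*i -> [-4.93, -13.9, -22.87, -31.84, -40.81]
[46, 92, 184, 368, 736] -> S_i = 46*2^i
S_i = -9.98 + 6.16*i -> [-9.98, -3.82, 2.34, 8.5, 14.66]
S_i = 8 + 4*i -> [8, 12, 16, 20, 24]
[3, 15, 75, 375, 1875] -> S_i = 3*5^i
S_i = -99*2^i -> [-99, -198, -396, -792, -1584]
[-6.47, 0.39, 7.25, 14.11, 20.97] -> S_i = -6.47 + 6.86*i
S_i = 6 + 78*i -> [6, 84, 162, 240, 318]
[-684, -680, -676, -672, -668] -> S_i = -684 + 4*i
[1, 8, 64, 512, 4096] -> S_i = 1*8^i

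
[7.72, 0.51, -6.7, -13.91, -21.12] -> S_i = 7.72 + -7.21*i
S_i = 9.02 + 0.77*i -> [9.02, 9.79, 10.56, 11.33, 12.1]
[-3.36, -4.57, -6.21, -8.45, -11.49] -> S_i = -3.36*1.36^i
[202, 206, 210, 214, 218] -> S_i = 202 + 4*i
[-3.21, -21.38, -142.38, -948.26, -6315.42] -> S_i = -3.21*6.66^i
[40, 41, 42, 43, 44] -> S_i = 40 + 1*i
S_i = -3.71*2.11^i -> [-3.71, -7.83, -16.52, -34.85, -73.54]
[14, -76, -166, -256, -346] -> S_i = 14 + -90*i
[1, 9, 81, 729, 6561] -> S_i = 1*9^i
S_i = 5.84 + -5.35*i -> [5.84, 0.49, -4.86, -10.21, -15.56]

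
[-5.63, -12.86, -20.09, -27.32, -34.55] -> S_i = -5.63 + -7.23*i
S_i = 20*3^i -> [20, 60, 180, 540, 1620]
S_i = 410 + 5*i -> [410, 415, 420, 425, 430]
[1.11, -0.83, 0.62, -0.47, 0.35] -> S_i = 1.11*(-0.75)^i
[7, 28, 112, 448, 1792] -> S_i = 7*4^i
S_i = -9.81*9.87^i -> [-9.81, -96.82, -955.66, -9432.36, -93097.41]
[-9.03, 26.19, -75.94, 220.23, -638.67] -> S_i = -9.03*(-2.90)^i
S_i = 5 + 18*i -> [5, 23, 41, 59, 77]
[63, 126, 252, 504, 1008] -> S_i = 63*2^i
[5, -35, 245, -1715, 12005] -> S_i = 5*-7^i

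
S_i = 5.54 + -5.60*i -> [5.54, -0.06, -5.66, -11.26, -16.86]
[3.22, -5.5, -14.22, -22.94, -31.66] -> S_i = 3.22 + -8.72*i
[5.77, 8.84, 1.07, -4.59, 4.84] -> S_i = Random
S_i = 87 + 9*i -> [87, 96, 105, 114, 123]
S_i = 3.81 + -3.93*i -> [3.81, -0.12, -4.05, -7.98, -11.91]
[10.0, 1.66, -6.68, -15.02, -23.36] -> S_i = 10.00 + -8.34*i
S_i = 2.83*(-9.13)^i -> [2.83, -25.84, 235.9, -2153.77, 19663.89]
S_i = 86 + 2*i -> [86, 88, 90, 92, 94]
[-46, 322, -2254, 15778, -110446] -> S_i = -46*-7^i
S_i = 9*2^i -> [9, 18, 36, 72, 144]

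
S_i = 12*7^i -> [12, 84, 588, 4116, 28812]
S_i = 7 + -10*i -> [7, -3, -13, -23, -33]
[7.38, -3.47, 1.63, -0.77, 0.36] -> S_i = 7.38*(-0.47)^i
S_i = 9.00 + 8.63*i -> [9.0, 17.63, 26.26, 34.89, 43.52]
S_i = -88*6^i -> [-88, -528, -3168, -19008, -114048]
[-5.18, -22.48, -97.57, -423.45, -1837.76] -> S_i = -5.18*4.34^i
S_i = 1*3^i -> [1, 3, 9, 27, 81]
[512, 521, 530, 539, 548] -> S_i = 512 + 9*i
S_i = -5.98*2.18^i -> [-5.98, -13.04, -28.42, -61.95, -135.06]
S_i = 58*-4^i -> [58, -232, 928, -3712, 14848]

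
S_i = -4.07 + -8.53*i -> [-4.07, -12.6, -21.13, -29.66, -38.19]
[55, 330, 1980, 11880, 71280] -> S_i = 55*6^i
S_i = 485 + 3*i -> [485, 488, 491, 494, 497]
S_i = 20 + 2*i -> [20, 22, 24, 26, 28]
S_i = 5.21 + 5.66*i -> [5.21, 10.87, 16.53, 22.19, 27.85]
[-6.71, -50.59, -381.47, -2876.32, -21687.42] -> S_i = -6.71*7.54^i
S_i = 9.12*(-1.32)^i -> [9.12, -12.04, 15.89, -20.98, 27.69]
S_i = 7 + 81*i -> [7, 88, 169, 250, 331]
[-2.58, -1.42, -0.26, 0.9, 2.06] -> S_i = -2.58 + 1.16*i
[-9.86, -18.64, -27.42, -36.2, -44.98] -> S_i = -9.86 + -8.78*i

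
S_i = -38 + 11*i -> [-38, -27, -16, -5, 6]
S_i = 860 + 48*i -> [860, 908, 956, 1004, 1052]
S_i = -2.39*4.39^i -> [-2.39, -10.49, -46.06, -202.2, -887.68]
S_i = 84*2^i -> [84, 168, 336, 672, 1344]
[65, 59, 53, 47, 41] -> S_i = 65 + -6*i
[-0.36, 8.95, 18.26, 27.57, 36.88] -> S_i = -0.36 + 9.31*i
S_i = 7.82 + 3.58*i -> [7.82, 11.4, 14.98, 18.56, 22.14]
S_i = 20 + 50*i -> [20, 70, 120, 170, 220]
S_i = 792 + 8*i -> [792, 800, 808, 816, 824]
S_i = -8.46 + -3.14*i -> [-8.46, -11.6, -14.74, -17.88, -21.02]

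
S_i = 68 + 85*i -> [68, 153, 238, 323, 408]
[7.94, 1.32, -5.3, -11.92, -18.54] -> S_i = 7.94 + -6.62*i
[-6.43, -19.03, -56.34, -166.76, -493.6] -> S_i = -6.43*2.96^i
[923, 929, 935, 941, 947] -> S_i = 923 + 6*i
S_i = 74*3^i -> [74, 222, 666, 1998, 5994]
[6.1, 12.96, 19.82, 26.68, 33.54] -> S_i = 6.10 + 6.86*i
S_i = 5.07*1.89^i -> [5.07, 9.58, 18.11, 34.23, 64.69]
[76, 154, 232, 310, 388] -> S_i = 76 + 78*i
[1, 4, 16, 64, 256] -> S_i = 1*4^i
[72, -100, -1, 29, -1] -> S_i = Random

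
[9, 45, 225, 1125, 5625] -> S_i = 9*5^i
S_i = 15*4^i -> [15, 60, 240, 960, 3840]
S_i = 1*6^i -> [1, 6, 36, 216, 1296]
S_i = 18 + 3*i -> [18, 21, 24, 27, 30]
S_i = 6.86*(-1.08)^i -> [6.86, -7.41, 8.0, -8.64, 9.33]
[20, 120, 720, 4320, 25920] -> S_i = 20*6^i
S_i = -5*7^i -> [-5, -35, -245, -1715, -12005]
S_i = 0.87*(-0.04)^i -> [0.87, -0.03, 0.0, -0.0, 0.0]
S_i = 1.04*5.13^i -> [1.04, 5.34, 27.37, 140.41, 720.28]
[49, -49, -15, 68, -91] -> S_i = Random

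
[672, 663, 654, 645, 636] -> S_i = 672 + -9*i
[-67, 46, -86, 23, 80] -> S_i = Random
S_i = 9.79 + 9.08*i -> [9.79, 18.87, 27.95, 37.03, 46.11]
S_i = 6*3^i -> [6, 18, 54, 162, 486]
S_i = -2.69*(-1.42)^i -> [-2.69, 3.82, -5.42, 7.7, -10.94]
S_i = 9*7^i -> [9, 63, 441, 3087, 21609]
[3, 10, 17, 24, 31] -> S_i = 3 + 7*i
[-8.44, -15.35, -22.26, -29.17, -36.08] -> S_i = -8.44 + -6.91*i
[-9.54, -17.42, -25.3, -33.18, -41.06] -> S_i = -9.54 + -7.88*i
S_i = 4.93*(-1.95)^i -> [4.93, -9.61, 18.75, -36.56, 71.28]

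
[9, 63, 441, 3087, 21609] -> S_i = 9*7^i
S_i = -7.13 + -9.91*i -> [-7.13, -17.04, -26.95, -36.86, -46.77]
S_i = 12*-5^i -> [12, -60, 300, -1500, 7500]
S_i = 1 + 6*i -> [1, 7, 13, 19, 25]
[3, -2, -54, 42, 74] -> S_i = Random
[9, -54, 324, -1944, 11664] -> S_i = 9*-6^i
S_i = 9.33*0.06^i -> [9.33, 0.56, 0.03, 0.0, 0.0]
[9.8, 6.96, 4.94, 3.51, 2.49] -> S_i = 9.80*0.71^i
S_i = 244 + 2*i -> [244, 246, 248, 250, 252]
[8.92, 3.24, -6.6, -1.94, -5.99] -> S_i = Random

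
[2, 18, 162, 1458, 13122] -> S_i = 2*9^i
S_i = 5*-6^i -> [5, -30, 180, -1080, 6480]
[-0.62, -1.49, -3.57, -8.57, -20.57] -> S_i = -0.62*2.40^i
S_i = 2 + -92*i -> [2, -90, -182, -274, -366]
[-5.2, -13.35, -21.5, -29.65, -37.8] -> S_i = -5.20 + -8.15*i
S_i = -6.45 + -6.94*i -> [-6.45, -13.39, -20.33, -27.27, -34.21]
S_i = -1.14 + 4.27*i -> [-1.14, 3.13, 7.4, 11.67, 15.94]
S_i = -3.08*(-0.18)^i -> [-3.08, 0.55, -0.1, 0.02, -0.0]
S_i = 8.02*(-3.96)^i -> [8.02, -31.76, 125.77, -498.04, 1972.22]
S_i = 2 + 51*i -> [2, 53, 104, 155, 206]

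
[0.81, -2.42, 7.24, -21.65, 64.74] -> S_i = 0.81*(-2.99)^i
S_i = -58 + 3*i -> [-58, -55, -52, -49, -46]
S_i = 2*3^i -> [2, 6, 18, 54, 162]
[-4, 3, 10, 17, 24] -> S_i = -4 + 7*i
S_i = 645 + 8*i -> [645, 653, 661, 669, 677]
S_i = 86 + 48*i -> [86, 134, 182, 230, 278]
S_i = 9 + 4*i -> [9, 13, 17, 21, 25]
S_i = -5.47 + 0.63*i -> [-5.47, -4.84, -4.21, -3.58, -2.95]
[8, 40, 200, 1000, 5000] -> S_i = 8*5^i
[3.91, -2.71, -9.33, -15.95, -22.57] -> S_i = 3.91 + -6.62*i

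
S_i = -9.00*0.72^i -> [-9.0, -6.48, -4.67, -3.36, -2.42]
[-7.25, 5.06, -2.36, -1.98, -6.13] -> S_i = Random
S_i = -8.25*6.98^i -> [-8.25, -57.58, -401.94, -2805.56, -19582.84]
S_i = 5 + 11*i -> [5, 16, 27, 38, 49]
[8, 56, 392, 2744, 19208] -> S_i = 8*7^i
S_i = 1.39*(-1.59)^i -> [1.39, -2.21, 3.51, -5.59, 8.88]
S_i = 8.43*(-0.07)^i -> [8.43, -0.59, 0.04, -0.0, 0.0]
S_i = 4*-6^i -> [4, -24, 144, -864, 5184]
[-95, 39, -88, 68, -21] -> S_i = Random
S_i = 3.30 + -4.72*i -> [3.3, -1.42, -6.14, -10.86, -15.58]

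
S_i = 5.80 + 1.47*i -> [5.8, 7.27, 8.74, 10.21, 11.68]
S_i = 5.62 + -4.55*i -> [5.62, 1.07, -3.48, -8.03, -12.58]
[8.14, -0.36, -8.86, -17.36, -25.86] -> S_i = 8.14 + -8.50*i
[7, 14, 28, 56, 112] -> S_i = 7*2^i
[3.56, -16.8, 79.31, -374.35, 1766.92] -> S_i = 3.56*(-4.72)^i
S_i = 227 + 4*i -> [227, 231, 235, 239, 243]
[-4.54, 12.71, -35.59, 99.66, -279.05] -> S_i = -4.54*(-2.80)^i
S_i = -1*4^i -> [-1, -4, -16, -64, -256]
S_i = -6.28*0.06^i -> [-6.28, -0.38, -0.02, -0.0, -0.0]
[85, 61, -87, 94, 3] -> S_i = Random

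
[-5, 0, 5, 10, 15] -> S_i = -5 + 5*i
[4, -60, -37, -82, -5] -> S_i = Random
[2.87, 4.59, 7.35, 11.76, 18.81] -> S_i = 2.87*1.60^i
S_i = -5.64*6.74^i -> [-5.64, -38.01, -256.21, -1726.87, -11639.08]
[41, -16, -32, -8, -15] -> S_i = Random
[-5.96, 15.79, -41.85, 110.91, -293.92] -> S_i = -5.96*(-2.65)^i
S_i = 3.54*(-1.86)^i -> [3.54, -6.58, 12.25, -22.78, 42.37]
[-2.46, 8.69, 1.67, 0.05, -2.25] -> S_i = Random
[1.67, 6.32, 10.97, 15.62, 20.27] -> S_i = 1.67 + 4.65*i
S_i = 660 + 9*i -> [660, 669, 678, 687, 696]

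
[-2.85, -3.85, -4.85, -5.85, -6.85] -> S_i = -2.85 + -1.00*i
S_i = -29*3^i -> [-29, -87, -261, -783, -2349]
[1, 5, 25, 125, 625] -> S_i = 1*5^i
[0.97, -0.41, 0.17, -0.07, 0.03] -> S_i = 0.97*(-0.42)^i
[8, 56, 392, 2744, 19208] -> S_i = 8*7^i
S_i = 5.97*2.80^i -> [5.97, 16.72, 46.8, 131.05, 366.95]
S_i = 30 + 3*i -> [30, 33, 36, 39, 42]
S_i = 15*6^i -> [15, 90, 540, 3240, 19440]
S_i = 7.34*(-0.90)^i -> [7.34, -6.61, 5.95, -5.35, 4.82]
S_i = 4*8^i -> [4, 32, 256, 2048, 16384]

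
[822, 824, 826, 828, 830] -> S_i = 822 + 2*i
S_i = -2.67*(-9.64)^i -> [-2.67, 25.74, -248.12, 2391.9, -23057.88]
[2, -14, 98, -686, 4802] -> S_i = 2*-7^i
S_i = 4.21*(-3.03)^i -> [4.21, -12.76, 38.65, -117.11, 354.86]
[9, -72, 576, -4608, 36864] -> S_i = 9*-8^i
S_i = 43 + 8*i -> [43, 51, 59, 67, 75]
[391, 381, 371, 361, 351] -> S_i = 391 + -10*i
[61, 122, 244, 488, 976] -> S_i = 61*2^i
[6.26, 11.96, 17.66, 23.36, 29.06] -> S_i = 6.26 + 5.70*i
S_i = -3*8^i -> [-3, -24, -192, -1536, -12288]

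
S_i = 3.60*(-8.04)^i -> [3.6, -28.94, 232.71, -1870.99, 15042.73]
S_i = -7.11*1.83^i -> [-7.11, -13.01, -23.81, -43.57, -79.74]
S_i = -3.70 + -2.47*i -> [-3.7, -6.17, -8.64, -11.11, -13.58]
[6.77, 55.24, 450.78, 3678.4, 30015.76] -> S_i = 6.77*8.16^i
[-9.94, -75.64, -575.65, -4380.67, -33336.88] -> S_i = -9.94*7.61^i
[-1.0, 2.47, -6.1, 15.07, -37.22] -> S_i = -1.00*(-2.47)^i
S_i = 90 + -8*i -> [90, 82, 74, 66, 58]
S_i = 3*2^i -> [3, 6, 12, 24, 48]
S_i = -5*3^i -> [-5, -15, -45, -135, -405]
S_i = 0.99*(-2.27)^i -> [0.99, -2.25, 5.1, -11.58, 26.29]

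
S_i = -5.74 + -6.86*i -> [-5.74, -12.6, -19.46, -26.32, -33.18]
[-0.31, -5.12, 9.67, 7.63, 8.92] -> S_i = Random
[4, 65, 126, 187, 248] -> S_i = 4 + 61*i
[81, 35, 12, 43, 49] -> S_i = Random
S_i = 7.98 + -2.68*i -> [7.98, 5.3, 2.62, -0.06, -2.74]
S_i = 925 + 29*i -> [925, 954, 983, 1012, 1041]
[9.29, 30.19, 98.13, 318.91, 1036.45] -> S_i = 9.29*3.25^i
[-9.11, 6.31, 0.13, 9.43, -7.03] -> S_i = Random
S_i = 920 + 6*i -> [920, 926, 932, 938, 944]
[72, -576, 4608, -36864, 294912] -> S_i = 72*-8^i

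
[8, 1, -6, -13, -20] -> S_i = 8 + -7*i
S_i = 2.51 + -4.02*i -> [2.51, -1.51, -5.53, -9.55, -13.57]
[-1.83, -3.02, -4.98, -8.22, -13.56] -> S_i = -1.83*1.65^i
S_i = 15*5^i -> [15, 75, 375, 1875, 9375]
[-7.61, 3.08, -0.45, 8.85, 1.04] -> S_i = Random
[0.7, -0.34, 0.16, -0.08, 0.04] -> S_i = 0.70*(-0.48)^i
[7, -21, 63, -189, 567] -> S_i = 7*-3^i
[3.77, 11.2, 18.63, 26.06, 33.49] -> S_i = 3.77 + 7.43*i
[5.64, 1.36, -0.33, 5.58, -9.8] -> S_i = Random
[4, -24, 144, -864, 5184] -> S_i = 4*-6^i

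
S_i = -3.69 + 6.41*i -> [-3.69, 2.72, 9.13, 15.54, 21.95]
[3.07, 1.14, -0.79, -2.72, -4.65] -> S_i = 3.07 + -1.93*i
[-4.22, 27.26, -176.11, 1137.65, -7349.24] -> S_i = -4.22*(-6.46)^i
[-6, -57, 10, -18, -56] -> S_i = Random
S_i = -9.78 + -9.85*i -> [-9.78, -19.63, -29.48, -39.33, -49.18]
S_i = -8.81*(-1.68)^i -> [-8.81, 14.8, -24.87, 41.77, -70.18]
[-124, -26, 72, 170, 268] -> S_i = -124 + 98*i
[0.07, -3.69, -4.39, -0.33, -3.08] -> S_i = Random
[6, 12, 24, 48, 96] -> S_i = 6*2^i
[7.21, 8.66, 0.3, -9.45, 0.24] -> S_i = Random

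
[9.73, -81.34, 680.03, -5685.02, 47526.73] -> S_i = 9.73*(-8.36)^i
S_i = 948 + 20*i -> [948, 968, 988, 1008, 1028]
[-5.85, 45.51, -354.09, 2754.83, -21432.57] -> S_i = -5.85*(-7.78)^i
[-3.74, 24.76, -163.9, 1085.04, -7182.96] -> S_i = -3.74*(-6.62)^i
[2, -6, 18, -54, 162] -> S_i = 2*-3^i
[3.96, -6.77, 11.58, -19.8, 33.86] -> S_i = 3.96*(-1.71)^i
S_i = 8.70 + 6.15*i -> [8.7, 14.85, 21.0, 27.15, 33.3]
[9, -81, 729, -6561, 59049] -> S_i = 9*-9^i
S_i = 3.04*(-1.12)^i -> [3.04, -3.4, 3.81, -4.27, 4.78]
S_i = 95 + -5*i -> [95, 90, 85, 80, 75]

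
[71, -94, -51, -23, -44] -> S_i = Random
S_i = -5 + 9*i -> [-5, 4, 13, 22, 31]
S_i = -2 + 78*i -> [-2, 76, 154, 232, 310]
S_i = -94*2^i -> [-94, -188, -376, -752, -1504]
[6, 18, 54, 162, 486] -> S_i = 6*3^i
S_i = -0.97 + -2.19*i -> [-0.97, -3.16, -5.35, -7.54, -9.73]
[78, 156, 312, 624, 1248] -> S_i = 78*2^i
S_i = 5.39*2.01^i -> [5.39, 10.83, 21.78, 43.77, 87.98]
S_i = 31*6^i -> [31, 186, 1116, 6696, 40176]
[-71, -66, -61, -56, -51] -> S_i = -71 + 5*i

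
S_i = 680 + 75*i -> [680, 755, 830, 905, 980]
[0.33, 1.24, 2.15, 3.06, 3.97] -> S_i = 0.33 + 0.91*i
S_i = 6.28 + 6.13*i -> [6.28, 12.41, 18.54, 24.67, 30.8]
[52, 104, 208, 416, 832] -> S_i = 52*2^i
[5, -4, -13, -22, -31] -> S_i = 5 + -9*i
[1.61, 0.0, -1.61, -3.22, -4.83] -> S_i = 1.61 + -1.61*i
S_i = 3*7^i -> [3, 21, 147, 1029, 7203]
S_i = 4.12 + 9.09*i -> [4.12, 13.21, 22.3, 31.39, 40.48]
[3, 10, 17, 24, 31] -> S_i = 3 + 7*i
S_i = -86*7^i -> [-86, -602, -4214, -29498, -206486]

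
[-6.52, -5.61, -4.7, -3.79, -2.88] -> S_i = -6.52 + 0.91*i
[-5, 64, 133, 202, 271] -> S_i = -5 + 69*i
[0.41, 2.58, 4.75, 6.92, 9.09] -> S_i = 0.41 + 2.17*i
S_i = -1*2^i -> [-1, -2, -4, -8, -16]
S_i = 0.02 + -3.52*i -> [0.02, -3.5, -7.02, -10.54, -14.06]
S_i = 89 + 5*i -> [89, 94, 99, 104, 109]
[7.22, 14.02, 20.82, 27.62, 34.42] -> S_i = 7.22 + 6.80*i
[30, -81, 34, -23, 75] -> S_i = Random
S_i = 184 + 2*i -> [184, 186, 188, 190, 192]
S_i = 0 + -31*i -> [0, -31, -62, -93, -124]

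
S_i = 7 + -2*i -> [7, 5, 3, 1, -1]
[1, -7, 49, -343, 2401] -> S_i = 1*-7^i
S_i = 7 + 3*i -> [7, 10, 13, 16, 19]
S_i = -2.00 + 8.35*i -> [-2.0, 6.35, 14.7, 23.05, 31.4]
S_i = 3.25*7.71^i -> [3.25, 25.06, 193.19, 1489.52, 11484.2]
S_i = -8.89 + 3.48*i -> [-8.89, -5.41, -1.93, 1.55, 5.03]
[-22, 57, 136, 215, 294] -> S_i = -22 + 79*i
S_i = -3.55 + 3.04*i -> [-3.55, -0.51, 2.53, 5.57, 8.61]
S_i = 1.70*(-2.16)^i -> [1.7, -3.67, 7.93, -17.13, 37.01]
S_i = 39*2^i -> [39, 78, 156, 312, 624]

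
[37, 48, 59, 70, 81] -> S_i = 37 + 11*i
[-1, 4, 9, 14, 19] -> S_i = -1 + 5*i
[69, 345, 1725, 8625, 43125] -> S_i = 69*5^i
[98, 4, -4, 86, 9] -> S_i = Random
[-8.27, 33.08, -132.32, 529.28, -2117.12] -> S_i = -8.27*(-4.00)^i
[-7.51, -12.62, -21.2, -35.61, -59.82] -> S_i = -7.51*1.68^i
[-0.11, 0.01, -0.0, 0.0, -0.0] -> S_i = -0.11*(-0.08)^i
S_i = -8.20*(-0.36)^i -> [-8.2, 2.95, -1.06, 0.38, -0.14]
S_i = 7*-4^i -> [7, -28, 112, -448, 1792]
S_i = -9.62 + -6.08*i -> [-9.62, -15.7, -21.78, -27.86, -33.94]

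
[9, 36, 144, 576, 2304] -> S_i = 9*4^i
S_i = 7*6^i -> [7, 42, 252, 1512, 9072]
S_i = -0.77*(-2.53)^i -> [-0.77, 1.95, -4.93, 12.47, -31.55]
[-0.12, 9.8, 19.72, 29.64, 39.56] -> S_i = -0.12 + 9.92*i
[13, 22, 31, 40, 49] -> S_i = 13 + 9*i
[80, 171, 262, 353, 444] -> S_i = 80 + 91*i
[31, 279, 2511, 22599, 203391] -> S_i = 31*9^i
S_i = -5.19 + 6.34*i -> [-5.19, 1.15, 7.49, 13.83, 20.17]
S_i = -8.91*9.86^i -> [-8.91, -87.85, -866.23, -8540.99, -84214.21]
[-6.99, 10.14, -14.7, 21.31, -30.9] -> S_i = -6.99*(-1.45)^i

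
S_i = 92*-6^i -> [92, -552, 3312, -19872, 119232]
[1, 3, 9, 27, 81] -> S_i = 1*3^i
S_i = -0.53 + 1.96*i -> [-0.53, 1.43, 3.39, 5.35, 7.31]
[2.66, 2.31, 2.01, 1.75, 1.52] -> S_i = 2.66*0.87^i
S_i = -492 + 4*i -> [-492, -488, -484, -480, -476]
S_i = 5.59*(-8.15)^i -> [5.59, -45.56, 371.3, -3026.11, 24662.79]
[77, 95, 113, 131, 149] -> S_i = 77 + 18*i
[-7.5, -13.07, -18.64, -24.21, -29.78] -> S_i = -7.50 + -5.57*i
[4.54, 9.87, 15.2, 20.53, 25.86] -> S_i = 4.54 + 5.33*i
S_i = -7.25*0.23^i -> [-7.25, -1.67, -0.38, -0.09, -0.02]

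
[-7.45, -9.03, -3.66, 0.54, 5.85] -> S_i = Random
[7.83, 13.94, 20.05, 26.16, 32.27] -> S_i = 7.83 + 6.11*i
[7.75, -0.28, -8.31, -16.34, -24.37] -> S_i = 7.75 + -8.03*i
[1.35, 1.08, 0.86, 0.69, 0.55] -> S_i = 1.35*0.80^i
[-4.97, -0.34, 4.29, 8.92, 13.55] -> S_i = -4.97 + 4.63*i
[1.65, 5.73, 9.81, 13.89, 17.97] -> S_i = 1.65 + 4.08*i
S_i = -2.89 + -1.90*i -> [-2.89, -4.79, -6.69, -8.59, -10.49]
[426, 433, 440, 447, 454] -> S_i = 426 + 7*i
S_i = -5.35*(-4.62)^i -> [-5.35, 24.72, -114.19, 527.57, -2437.37]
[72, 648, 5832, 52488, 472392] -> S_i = 72*9^i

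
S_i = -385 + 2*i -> [-385, -383, -381, -379, -377]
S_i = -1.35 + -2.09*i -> [-1.35, -3.44, -5.53, -7.62, -9.71]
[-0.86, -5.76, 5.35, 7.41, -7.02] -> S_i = Random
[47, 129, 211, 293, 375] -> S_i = 47 + 82*i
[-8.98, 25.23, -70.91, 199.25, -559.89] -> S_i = -8.98*(-2.81)^i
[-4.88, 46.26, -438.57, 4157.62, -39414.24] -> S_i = -4.88*(-9.48)^i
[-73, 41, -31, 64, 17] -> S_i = Random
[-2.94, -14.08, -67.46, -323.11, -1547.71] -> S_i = -2.94*4.79^i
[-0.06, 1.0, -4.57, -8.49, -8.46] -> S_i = Random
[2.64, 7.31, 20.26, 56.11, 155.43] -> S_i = 2.64*2.77^i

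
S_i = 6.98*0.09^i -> [6.98, 0.63, 0.06, 0.01, 0.0]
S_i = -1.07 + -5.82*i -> [-1.07, -6.89, -12.71, -18.53, -24.35]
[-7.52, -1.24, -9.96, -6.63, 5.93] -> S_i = Random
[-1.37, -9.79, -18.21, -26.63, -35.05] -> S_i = -1.37 + -8.42*i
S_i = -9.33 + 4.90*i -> [-9.33, -4.43, 0.47, 5.37, 10.27]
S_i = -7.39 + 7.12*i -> [-7.39, -0.27, 6.85, 13.97, 21.09]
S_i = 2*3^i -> [2, 6, 18, 54, 162]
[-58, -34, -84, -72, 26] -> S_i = Random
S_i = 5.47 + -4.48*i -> [5.47, 0.99, -3.49, -7.97, -12.45]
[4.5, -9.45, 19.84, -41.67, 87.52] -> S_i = 4.50*(-2.10)^i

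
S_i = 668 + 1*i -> [668, 669, 670, 671, 672]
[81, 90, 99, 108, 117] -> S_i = 81 + 9*i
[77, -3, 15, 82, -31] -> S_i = Random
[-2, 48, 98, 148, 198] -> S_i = -2 + 50*i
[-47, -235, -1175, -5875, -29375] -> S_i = -47*5^i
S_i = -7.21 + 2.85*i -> [-7.21, -4.36, -1.51, 1.34, 4.19]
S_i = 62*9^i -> [62, 558, 5022, 45198, 406782]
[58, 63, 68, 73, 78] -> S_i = 58 + 5*i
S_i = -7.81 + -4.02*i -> [-7.81, -11.83, -15.85, -19.87, -23.89]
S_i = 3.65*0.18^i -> [3.65, 0.66, 0.12, 0.02, 0.0]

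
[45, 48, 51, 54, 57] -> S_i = 45 + 3*i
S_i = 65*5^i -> [65, 325, 1625, 8125, 40625]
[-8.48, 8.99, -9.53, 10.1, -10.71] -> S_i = -8.48*(-1.06)^i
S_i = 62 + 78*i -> [62, 140, 218, 296, 374]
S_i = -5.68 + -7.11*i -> [-5.68, -12.79, -19.9, -27.01, -34.12]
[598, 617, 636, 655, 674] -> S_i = 598 + 19*i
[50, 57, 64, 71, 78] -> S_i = 50 + 7*i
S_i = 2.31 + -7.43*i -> [2.31, -5.12, -12.55, -19.98, -27.41]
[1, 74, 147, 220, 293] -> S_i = 1 + 73*i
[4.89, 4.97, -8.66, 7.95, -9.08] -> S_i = Random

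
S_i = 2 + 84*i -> [2, 86, 170, 254, 338]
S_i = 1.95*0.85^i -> [1.95, 1.66, 1.41, 1.2, 1.02]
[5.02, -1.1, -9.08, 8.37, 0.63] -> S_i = Random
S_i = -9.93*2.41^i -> [-9.93, -23.93, -57.67, -139.0, -334.98]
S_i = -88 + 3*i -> [-88, -85, -82, -79, -76]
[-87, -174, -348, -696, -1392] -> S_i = -87*2^i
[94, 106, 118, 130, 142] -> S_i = 94 + 12*i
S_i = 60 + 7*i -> [60, 67, 74, 81, 88]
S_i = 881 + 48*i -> [881, 929, 977, 1025, 1073]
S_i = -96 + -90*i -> [-96, -186, -276, -366, -456]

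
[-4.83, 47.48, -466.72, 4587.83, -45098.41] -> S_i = -4.83*(-9.83)^i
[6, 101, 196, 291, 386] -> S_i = 6 + 95*i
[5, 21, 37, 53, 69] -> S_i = 5 + 16*i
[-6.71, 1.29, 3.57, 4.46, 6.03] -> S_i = Random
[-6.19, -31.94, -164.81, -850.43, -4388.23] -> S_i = -6.19*5.16^i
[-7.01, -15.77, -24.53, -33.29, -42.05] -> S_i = -7.01 + -8.76*i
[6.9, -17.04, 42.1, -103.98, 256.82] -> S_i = 6.90*(-2.47)^i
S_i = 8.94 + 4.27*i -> [8.94, 13.21, 17.48, 21.75, 26.02]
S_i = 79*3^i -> [79, 237, 711, 2133, 6399]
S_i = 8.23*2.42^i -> [8.23, 19.92, 48.2, 116.64, 282.27]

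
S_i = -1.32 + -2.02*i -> [-1.32, -3.34, -5.36, -7.38, -9.4]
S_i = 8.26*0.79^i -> [8.26, 6.53, 5.16, 4.07, 3.22]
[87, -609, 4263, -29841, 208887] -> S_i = 87*-7^i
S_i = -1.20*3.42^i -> [-1.2, -4.1, -14.04, -48.0, -164.17]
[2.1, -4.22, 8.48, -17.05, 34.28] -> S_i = 2.10*(-2.01)^i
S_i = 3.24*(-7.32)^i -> [3.24, -23.72, 173.61, -1270.8, 9302.28]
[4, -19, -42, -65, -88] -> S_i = 4 + -23*i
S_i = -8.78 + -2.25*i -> [-8.78, -11.03, -13.28, -15.53, -17.78]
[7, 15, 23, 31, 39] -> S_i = 7 + 8*i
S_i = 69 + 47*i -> [69, 116, 163, 210, 257]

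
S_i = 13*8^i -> [13, 104, 832, 6656, 53248]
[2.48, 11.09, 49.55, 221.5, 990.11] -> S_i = 2.48*4.47^i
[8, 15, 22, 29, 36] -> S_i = 8 + 7*i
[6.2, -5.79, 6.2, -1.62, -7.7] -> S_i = Random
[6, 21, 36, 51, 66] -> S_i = 6 + 15*i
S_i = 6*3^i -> [6, 18, 54, 162, 486]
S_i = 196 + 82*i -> [196, 278, 360, 442, 524]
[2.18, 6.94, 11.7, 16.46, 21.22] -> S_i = 2.18 + 4.76*i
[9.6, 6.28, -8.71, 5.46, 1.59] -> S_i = Random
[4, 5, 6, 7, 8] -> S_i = 4 + 1*i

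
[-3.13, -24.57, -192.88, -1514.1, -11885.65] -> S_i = -3.13*7.85^i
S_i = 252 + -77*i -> [252, 175, 98, 21, -56]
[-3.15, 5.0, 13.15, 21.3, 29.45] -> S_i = -3.15 + 8.15*i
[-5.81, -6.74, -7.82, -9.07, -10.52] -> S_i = -5.81*1.16^i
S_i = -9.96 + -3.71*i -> [-9.96, -13.67, -17.38, -21.09, -24.8]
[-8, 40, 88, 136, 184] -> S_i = -8 + 48*i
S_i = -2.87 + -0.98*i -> [-2.87, -3.85, -4.83, -5.81, -6.79]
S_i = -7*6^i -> [-7, -42, -252, -1512, -9072]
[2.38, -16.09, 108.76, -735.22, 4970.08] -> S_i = 2.38*(-6.76)^i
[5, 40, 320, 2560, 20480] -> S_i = 5*8^i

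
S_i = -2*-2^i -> [-2, 4, -8, 16, -32]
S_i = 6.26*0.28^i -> [6.26, 1.75, 0.49, 0.14, 0.04]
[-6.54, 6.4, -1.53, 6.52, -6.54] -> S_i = Random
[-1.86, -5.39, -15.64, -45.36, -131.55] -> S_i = -1.86*2.90^i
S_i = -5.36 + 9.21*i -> [-5.36, 3.85, 13.06, 22.27, 31.48]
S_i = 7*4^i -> [7, 28, 112, 448, 1792]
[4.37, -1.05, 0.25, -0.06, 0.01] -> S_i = 4.37*(-0.24)^i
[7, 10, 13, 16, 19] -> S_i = 7 + 3*i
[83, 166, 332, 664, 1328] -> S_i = 83*2^i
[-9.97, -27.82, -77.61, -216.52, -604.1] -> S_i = -9.97*2.79^i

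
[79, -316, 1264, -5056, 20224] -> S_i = 79*-4^i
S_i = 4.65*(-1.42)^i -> [4.65, -6.6, 9.38, -13.31, 18.91]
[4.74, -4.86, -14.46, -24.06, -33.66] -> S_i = 4.74 + -9.60*i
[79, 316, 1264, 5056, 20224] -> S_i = 79*4^i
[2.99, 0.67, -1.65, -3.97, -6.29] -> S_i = 2.99 + -2.32*i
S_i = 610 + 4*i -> [610, 614, 618, 622, 626]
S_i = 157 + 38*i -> [157, 195, 233, 271, 309]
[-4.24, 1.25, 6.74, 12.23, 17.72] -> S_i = -4.24 + 5.49*i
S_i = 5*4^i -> [5, 20, 80, 320, 1280]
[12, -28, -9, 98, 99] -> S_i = Random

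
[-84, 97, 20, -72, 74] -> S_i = Random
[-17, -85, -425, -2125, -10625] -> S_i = -17*5^i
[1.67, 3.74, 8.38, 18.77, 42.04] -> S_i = 1.67*2.24^i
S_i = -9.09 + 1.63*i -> [-9.09, -7.46, -5.83, -4.2, -2.57]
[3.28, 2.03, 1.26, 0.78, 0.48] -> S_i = 3.28*0.62^i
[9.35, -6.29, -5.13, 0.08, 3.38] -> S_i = Random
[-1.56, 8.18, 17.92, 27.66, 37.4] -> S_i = -1.56 + 9.74*i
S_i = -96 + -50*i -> [-96, -146, -196, -246, -296]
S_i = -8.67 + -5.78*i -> [-8.67, -14.45, -20.23, -26.01, -31.79]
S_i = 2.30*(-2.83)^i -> [2.3, -6.51, 18.42, -52.13, 147.53]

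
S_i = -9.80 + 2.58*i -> [-9.8, -7.22, -4.64, -2.06, 0.52]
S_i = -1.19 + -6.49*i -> [-1.19, -7.68, -14.17, -20.66, -27.15]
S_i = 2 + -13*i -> [2, -11, -24, -37, -50]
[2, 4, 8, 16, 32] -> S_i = 2*2^i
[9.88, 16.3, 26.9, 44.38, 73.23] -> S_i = 9.88*1.65^i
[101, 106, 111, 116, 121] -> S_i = 101 + 5*i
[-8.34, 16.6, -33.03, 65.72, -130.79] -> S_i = -8.34*(-1.99)^i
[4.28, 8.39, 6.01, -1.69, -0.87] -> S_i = Random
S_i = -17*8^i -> [-17, -136, -1088, -8704, -69632]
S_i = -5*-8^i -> [-5, 40, -320, 2560, -20480]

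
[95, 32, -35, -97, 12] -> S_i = Random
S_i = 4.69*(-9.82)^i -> [4.69, -46.06, 452.27, -4441.27, 43613.28]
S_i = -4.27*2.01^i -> [-4.27, -8.58, -17.25, -34.67, -69.7]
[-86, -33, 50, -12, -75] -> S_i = Random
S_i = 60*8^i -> [60, 480, 3840, 30720, 245760]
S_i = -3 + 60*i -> [-3, 57, 117, 177, 237]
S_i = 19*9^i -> [19, 171, 1539, 13851, 124659]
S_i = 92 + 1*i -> [92, 93, 94, 95, 96]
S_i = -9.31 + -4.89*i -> [-9.31, -14.2, -19.09, -23.98, -28.87]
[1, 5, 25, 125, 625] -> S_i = 1*5^i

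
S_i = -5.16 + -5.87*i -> [-5.16, -11.03, -16.9, -22.77, -28.64]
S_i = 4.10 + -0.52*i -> [4.1, 3.58, 3.06, 2.54, 2.02]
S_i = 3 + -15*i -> [3, -12, -27, -42, -57]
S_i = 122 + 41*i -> [122, 163, 204, 245, 286]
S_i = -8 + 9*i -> [-8, 1, 10, 19, 28]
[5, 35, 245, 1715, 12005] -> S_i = 5*7^i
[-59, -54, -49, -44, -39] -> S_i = -59 + 5*i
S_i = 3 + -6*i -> [3, -3, -9, -15, -21]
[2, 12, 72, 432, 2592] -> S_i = 2*6^i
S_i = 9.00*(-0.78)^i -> [9.0, -7.02, 5.48, -4.27, 3.33]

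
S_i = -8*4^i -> [-8, -32, -128, -512, -2048]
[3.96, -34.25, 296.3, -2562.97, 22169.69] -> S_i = 3.96*(-8.65)^i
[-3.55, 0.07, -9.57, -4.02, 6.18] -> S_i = Random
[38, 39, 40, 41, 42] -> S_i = 38 + 1*i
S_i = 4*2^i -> [4, 8, 16, 32, 64]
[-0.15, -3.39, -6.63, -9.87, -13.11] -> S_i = -0.15 + -3.24*i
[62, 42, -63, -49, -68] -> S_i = Random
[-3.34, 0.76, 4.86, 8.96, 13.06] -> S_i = -3.34 + 4.10*i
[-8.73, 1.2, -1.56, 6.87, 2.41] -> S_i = Random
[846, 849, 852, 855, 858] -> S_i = 846 + 3*i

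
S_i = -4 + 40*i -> [-4, 36, 76, 116, 156]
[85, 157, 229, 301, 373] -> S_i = 85 + 72*i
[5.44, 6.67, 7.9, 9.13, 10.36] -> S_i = 5.44 + 1.23*i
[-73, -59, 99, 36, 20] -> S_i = Random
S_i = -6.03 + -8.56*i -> [-6.03, -14.59, -23.15, -31.71, -40.27]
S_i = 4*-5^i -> [4, -20, 100, -500, 2500]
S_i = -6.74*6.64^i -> [-6.74, -44.75, -297.16, -1973.17, -13101.84]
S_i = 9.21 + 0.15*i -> [9.21, 9.36, 9.51, 9.66, 9.81]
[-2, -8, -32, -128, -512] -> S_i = -2*4^i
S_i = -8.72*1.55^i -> [-8.72, -13.52, -20.95, -32.47, -50.33]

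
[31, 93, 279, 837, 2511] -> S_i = 31*3^i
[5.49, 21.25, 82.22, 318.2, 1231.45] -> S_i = 5.49*3.87^i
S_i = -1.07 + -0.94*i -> [-1.07, -2.01, -2.95, -3.89, -4.83]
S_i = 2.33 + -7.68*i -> [2.33, -5.35, -13.03, -20.71, -28.39]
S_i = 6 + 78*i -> [6, 84, 162, 240, 318]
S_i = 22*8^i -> [22, 176, 1408, 11264, 90112]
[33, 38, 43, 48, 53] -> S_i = 33 + 5*i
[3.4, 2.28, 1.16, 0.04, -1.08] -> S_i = 3.40 + -1.12*i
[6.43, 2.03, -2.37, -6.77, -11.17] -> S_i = 6.43 + -4.40*i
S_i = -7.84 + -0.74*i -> [-7.84, -8.58, -9.32, -10.06, -10.8]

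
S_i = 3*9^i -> [3, 27, 243, 2187, 19683]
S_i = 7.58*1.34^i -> [7.58, 10.16, 13.61, 18.24, 24.44]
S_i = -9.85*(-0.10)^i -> [-9.85, 0.98, -0.1, 0.01, -0.0]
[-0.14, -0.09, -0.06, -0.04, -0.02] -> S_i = -0.14*0.65^i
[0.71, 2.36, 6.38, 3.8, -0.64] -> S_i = Random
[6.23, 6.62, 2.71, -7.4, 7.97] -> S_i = Random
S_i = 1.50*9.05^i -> [1.5, 13.58, 122.85, 1111.83, 10062.03]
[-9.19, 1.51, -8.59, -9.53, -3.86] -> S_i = Random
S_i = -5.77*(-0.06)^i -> [-5.77, 0.35, -0.02, 0.0, -0.0]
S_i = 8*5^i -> [8, 40, 200, 1000, 5000]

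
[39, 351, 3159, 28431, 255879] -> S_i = 39*9^i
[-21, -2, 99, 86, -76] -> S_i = Random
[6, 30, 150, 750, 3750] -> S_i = 6*5^i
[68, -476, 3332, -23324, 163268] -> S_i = 68*-7^i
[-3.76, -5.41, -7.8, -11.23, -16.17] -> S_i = -3.76*1.44^i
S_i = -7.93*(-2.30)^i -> [-7.93, 18.24, -41.95, 96.48, -221.91]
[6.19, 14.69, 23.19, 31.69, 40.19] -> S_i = 6.19 + 8.50*i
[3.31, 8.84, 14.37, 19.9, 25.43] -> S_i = 3.31 + 5.53*i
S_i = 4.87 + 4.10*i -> [4.87, 8.97, 13.07, 17.17, 21.27]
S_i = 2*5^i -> [2, 10, 50, 250, 1250]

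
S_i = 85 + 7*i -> [85, 92, 99, 106, 113]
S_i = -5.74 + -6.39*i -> [-5.74, -12.13, -18.52, -24.91, -31.3]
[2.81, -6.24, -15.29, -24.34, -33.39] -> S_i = 2.81 + -9.05*i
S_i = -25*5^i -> [-25, -125, -625, -3125, -15625]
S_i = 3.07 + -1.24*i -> [3.07, 1.83, 0.59, -0.65, -1.89]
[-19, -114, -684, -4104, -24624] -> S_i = -19*6^i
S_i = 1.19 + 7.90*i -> [1.19, 9.09, 16.99, 24.89, 32.79]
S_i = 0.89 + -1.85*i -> [0.89, -0.96, -2.81, -4.66, -6.51]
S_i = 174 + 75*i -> [174, 249, 324, 399, 474]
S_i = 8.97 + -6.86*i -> [8.97, 2.11, -4.75, -11.61, -18.47]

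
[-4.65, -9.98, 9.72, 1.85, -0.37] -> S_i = Random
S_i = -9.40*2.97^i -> [-9.4, -27.92, -82.92, -246.26, -731.4]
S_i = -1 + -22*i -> [-1, -23, -45, -67, -89]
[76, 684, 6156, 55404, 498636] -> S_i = 76*9^i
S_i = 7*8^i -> [7, 56, 448, 3584, 28672]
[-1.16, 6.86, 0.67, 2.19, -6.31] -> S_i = Random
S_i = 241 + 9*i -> [241, 250, 259, 268, 277]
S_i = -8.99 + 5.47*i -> [-8.99, -3.52, 1.95, 7.42, 12.89]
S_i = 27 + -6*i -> [27, 21, 15, 9, 3]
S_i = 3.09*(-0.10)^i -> [3.09, -0.31, 0.03, -0.0, 0.0]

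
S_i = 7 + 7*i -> [7, 14, 21, 28, 35]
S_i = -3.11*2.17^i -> [-3.11, -6.75, -14.64, -31.78, -68.96]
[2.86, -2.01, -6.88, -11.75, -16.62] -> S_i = 2.86 + -4.87*i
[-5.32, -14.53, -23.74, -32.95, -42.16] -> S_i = -5.32 + -9.21*i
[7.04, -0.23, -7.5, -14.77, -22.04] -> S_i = 7.04 + -7.27*i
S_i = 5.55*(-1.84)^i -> [5.55, -10.21, 18.79, -34.57, 63.62]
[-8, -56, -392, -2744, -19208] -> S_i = -8*7^i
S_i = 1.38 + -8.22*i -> [1.38, -6.84, -15.06, -23.28, -31.5]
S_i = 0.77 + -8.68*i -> [0.77, -7.91, -16.59, -25.27, -33.95]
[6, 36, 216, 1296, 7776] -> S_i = 6*6^i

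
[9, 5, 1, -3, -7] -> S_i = 9 + -4*i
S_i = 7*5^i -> [7, 35, 175, 875, 4375]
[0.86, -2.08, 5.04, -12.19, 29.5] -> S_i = 0.86*(-2.42)^i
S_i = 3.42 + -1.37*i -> [3.42, 2.05, 0.68, -0.69, -2.06]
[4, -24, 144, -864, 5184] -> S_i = 4*-6^i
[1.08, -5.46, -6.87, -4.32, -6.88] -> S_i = Random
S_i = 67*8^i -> [67, 536, 4288, 34304, 274432]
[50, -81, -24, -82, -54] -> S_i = Random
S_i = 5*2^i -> [5, 10, 20, 40, 80]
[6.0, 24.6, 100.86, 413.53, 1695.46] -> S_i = 6.00*4.10^i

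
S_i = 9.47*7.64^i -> [9.47, 72.35, 552.76, 4223.09, 32264.39]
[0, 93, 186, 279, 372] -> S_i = 0 + 93*i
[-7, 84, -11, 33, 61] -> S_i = Random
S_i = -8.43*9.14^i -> [-8.43, -77.05, -704.24, -6436.74, -58831.83]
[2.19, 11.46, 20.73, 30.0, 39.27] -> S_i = 2.19 + 9.27*i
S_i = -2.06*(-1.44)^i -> [-2.06, 2.97, -4.27, 6.15, -8.86]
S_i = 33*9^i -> [33, 297, 2673, 24057, 216513]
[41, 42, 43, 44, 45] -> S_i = 41 + 1*i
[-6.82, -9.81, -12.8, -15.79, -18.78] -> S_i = -6.82 + -2.99*i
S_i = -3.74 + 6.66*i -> [-3.74, 2.92, 9.58, 16.24, 22.9]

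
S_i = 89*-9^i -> [89, -801, 7209, -64881, 583929]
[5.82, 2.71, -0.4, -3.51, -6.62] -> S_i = 5.82 + -3.11*i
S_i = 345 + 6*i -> [345, 351, 357, 363, 369]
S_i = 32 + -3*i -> [32, 29, 26, 23, 20]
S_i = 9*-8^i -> [9, -72, 576, -4608, 36864]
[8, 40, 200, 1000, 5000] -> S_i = 8*5^i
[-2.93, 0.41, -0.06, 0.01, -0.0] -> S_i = -2.93*(-0.14)^i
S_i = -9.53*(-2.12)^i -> [-9.53, 20.2, -42.83, 90.8, -192.5]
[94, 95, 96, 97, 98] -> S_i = 94 + 1*i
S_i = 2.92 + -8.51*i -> [2.92, -5.59, -14.1, -22.61, -31.12]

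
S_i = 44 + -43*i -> [44, 1, -42, -85, -128]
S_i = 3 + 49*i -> [3, 52, 101, 150, 199]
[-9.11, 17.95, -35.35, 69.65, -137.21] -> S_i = -9.11*(-1.97)^i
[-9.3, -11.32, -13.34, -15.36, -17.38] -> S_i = -9.30 + -2.02*i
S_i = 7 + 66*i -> [7, 73, 139, 205, 271]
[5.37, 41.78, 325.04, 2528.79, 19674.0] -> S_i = 5.37*7.78^i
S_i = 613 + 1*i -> [613, 614, 615, 616, 617]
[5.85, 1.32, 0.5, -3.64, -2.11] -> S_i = Random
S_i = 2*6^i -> [2, 12, 72, 432, 2592]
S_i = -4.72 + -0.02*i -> [-4.72, -4.74, -4.76, -4.78, -4.8]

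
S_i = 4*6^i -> [4, 24, 144, 864, 5184]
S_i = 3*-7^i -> [3, -21, 147, -1029, 7203]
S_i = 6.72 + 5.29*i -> [6.72, 12.01, 17.3, 22.59, 27.88]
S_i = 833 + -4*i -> [833, 829, 825, 821, 817]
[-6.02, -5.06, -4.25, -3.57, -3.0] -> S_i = -6.02*0.84^i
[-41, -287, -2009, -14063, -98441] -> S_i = -41*7^i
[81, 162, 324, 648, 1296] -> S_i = 81*2^i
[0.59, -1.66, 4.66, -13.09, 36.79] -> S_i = 0.59*(-2.81)^i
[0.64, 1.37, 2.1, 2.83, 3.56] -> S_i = 0.64 + 0.73*i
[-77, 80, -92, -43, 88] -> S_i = Random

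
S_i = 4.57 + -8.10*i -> [4.57, -3.53, -11.63, -19.73, -27.83]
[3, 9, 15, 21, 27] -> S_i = 3 + 6*i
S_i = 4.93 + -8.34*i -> [4.93, -3.41, -11.75, -20.09, -28.43]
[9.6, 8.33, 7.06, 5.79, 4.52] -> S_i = 9.60 + -1.27*i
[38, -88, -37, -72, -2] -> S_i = Random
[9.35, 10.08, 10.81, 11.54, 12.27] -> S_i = 9.35 + 0.73*i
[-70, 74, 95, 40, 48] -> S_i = Random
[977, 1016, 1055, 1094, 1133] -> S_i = 977 + 39*i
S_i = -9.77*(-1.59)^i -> [-9.77, 15.53, -24.7, 39.27, -62.44]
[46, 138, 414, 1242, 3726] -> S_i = 46*3^i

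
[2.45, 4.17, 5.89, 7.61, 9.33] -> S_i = 2.45 + 1.72*i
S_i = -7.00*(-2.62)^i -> [-7.0, 18.34, -48.05, 125.89, -329.84]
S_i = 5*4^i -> [5, 20, 80, 320, 1280]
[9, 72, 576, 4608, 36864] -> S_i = 9*8^i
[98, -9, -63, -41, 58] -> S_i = Random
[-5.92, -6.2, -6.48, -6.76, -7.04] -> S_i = -5.92 + -0.28*i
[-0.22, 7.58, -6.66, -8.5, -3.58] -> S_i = Random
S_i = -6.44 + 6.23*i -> [-6.44, -0.21, 6.02, 12.25, 18.48]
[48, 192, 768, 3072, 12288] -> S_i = 48*4^i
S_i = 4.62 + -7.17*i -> [4.62, -2.55, -9.72, -16.89, -24.06]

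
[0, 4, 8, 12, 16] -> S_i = 0 + 4*i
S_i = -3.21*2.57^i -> [-3.21, -8.25, -21.2, -54.49, -140.04]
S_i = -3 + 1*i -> [-3, -2, -1, 0, 1]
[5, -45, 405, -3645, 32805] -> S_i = 5*-9^i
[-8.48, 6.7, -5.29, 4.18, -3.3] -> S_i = -8.48*(-0.79)^i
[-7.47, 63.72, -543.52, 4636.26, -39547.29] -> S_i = -7.47*(-8.53)^i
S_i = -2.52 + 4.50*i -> [-2.52, 1.98, 6.48, 10.98, 15.48]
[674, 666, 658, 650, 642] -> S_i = 674 + -8*i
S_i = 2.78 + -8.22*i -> [2.78, -5.44, -13.66, -21.88, -30.1]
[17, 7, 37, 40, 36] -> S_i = Random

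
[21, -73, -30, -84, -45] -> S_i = Random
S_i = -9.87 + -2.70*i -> [-9.87, -12.57, -15.27, -17.97, -20.67]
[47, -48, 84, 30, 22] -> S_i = Random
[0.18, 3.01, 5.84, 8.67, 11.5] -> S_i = 0.18 + 2.83*i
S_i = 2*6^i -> [2, 12, 72, 432, 2592]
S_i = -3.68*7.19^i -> [-3.68, -26.46, -190.24, -1367.84, -9834.75]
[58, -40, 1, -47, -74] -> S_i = Random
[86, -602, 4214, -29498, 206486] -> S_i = 86*-7^i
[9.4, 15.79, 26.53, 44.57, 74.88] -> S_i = 9.40*1.68^i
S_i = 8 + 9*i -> [8, 17, 26, 35, 44]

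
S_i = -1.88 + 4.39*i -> [-1.88, 2.51, 6.9, 11.29, 15.68]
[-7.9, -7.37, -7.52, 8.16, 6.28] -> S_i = Random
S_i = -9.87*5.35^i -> [-9.87, -52.8, -282.5, -1511.4, -8085.97]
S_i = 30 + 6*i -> [30, 36, 42, 48, 54]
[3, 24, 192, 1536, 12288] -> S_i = 3*8^i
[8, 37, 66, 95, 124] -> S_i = 8 + 29*i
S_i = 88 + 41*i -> [88, 129, 170, 211, 252]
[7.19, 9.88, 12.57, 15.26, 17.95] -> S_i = 7.19 + 2.69*i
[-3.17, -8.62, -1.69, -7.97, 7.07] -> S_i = Random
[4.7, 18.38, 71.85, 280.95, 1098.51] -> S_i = 4.70*3.91^i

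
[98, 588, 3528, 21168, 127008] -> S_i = 98*6^i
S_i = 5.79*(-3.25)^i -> [5.79, -18.82, 61.16, -198.76, 645.97]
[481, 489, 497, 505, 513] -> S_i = 481 + 8*i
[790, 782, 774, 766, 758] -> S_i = 790 + -8*i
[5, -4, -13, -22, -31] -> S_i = 5 + -9*i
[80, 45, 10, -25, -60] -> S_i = 80 + -35*i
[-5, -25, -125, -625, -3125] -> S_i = -5*5^i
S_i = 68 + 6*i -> [68, 74, 80, 86, 92]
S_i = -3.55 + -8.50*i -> [-3.55, -12.05, -20.55, -29.05, -37.55]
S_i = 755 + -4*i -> [755, 751, 747, 743, 739]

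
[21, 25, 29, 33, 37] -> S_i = 21 + 4*i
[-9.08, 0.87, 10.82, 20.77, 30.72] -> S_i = -9.08 + 9.95*i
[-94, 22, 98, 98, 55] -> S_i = Random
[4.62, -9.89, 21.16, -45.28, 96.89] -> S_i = 4.62*(-2.14)^i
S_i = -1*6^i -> [-1, -6, -36, -216, -1296]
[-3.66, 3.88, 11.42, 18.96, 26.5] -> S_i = -3.66 + 7.54*i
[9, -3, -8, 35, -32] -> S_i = Random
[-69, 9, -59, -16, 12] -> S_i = Random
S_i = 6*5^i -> [6, 30, 150, 750, 3750]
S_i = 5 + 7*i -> [5, 12, 19, 26, 33]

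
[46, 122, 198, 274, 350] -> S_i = 46 + 76*i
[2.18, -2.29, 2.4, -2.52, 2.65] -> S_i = 2.18*(-1.05)^i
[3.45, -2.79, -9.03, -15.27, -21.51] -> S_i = 3.45 + -6.24*i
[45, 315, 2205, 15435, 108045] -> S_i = 45*7^i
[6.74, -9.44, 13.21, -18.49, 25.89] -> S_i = 6.74*(-1.40)^i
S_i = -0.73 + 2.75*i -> [-0.73, 2.02, 4.77, 7.52, 10.27]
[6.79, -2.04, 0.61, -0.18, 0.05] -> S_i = 6.79*(-0.30)^i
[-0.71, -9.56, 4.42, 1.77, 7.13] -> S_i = Random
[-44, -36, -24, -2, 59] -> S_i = Random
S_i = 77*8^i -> [77, 616, 4928, 39424, 315392]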